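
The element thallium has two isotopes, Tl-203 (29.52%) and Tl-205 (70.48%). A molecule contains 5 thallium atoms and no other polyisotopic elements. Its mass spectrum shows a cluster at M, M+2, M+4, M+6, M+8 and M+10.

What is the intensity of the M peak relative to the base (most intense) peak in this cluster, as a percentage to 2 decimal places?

Term probabilities: M 0.0022, M+2 0.0268, M+4 0.1278, M+6 0.3051, M+8 0.3642, M+10 0.1739. Base peak = M+8.
P(M+8) = C(5,4) × 0.2952^1 × 0.7048^4 = 5 × 0.2952 × 0.24675365 = 0.364208 (base)
P(M) = C(5,0) × 0.2952^5 × 0.7048^0 = 1 × 0.00224172 × 1.0000 = 0.002242
Relative intensity = 0.002242 / 0.364208 × 100 = 0.62

0.62%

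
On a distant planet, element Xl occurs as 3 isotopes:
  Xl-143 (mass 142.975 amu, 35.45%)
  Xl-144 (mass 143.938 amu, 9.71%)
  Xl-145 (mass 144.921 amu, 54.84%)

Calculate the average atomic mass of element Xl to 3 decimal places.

The abundance-weighted mean is 0.3545 × 142.975 + 0.0971 × 143.938 + 0.5484 × 144.921
= 50.6846 + 13.9764 + 79.4747 = 144.1357 amu

144.136 amu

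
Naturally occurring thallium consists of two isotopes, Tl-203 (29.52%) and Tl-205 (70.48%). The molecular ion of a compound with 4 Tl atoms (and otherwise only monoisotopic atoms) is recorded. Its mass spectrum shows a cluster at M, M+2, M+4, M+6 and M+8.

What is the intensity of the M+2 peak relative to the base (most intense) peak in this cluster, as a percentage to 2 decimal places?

17.54%

Binomial terms of (0.2952 + 0.7048)^4: M 0.0076, M+2 0.0725, M+4 0.2597, M+6 0.4134, M+8 0.2468 → M+6 is the base peak.
P(M+6) = C(4,3) × 0.2952^1 × 0.7048^3 = 4 × 0.2952 × 0.35010449 = 0.413403 (base)
P(M+2) = C(4,1) × 0.2952^3 × 0.7048^1 = 4 × 0.02572463 × 0.7048 = 0.072523
Relative intensity = 0.072523 / 0.413403 × 100 = 17.54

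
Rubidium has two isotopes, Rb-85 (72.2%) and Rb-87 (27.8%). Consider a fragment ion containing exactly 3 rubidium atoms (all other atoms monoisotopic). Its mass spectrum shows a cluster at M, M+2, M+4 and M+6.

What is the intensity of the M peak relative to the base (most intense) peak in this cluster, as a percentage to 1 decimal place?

(0.722 + 0.278)^3 gives M 0.3764, M+2 0.4348, M+4 0.1674, M+6 0.0215; the largest is M+2.
P(M+2) = C(3,1) × 0.722^2 × 0.278^1 = 3 × 0.521284 × 0.2780 = 0.434751 (base)
P(M) = C(3,0) × 0.722^3 × 0.278^0 = 1 × 0.37636705 × 1.0000 = 0.376367
Relative intensity = 0.376367 / 0.434751 × 100 = 86.6

86.6%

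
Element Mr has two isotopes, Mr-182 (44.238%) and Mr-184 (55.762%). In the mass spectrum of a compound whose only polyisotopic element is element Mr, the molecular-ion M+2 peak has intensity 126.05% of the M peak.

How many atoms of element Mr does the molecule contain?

With n Mr atoms, P(M+2)/P(M) = C(n,1)·p^(n−1)q / p^n = n·q/p = n · 0.55762/0.44238.
n = 1.2605 × 0.44238/0.55762 = 1.00 ≈ 1

1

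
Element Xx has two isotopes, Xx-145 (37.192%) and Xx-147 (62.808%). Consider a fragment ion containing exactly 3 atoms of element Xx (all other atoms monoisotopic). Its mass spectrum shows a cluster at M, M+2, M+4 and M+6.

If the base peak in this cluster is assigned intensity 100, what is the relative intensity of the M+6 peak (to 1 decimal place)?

(0.37192 + 0.62808)^3 gives M 0.0514, M+2 0.2606, M+4 0.4402, M+6 0.2478; the largest is M+4.
P(M+4) = C(3,2) × 0.37192^1 × 0.62808^2 = 3 × 0.37192 × 0.39448449 = 0.440150 (base)
P(M+6) = C(3,3) × 0.37192^0 × 0.62808^3 = 1 × 1.0000 × 0.24776782 = 0.247768
Relative intensity = 0.247768 / 0.440150 × 100 = 56.3

56.3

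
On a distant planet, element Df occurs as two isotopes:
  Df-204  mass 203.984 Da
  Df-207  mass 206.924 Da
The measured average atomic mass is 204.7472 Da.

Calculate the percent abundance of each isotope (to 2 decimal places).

Let x be the fractional abundance of Df-204; then Df-207 has abundance 1 − x.
203.984·x + 206.924·(1 − x) = 204.7472
(203.984 − 206.924)·x = 204.7472 − 206.924
x = -2.1768 / -2.940 = 0.74041 → 74.04% Df-204, 25.96% Df-207.

Df-204: 74.04%, Df-207: 25.96%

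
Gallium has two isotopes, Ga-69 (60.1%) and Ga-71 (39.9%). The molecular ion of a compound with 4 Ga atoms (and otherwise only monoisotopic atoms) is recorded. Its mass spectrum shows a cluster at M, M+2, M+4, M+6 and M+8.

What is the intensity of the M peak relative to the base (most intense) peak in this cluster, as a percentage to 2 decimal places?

37.66%

Binomial terms of (0.601 + 0.399)^4: M 0.1305, M+2 0.3465, M+4 0.3450, M+6 0.1527, M+8 0.0253 → M+2 is the base peak.
P(M+2) = C(4,1) × 0.601^3 × 0.399^1 = 4 × 0.2170818 × 0.3990 = 0.346463 (base)
P(M) = C(4,0) × 0.601^4 × 0.399^0 = 1 × 0.13046616 × 1.0000 = 0.130466
Relative intensity = 0.130466 / 0.346463 × 100 = 37.66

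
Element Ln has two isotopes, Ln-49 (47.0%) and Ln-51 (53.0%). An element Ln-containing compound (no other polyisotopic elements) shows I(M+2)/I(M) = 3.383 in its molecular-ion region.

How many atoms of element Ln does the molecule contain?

3

For n independent Ln atoms, I(M+2)/I(M) = n · (abundance Ln-51) / (abundance Ln-49) = n · 0.530/0.470.
n = 3.383 × 0.470/0.530 = 3.00 ≈ 3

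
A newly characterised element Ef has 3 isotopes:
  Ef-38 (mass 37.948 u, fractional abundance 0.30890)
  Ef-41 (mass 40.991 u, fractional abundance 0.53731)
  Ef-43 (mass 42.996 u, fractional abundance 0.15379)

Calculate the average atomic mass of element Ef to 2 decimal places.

40.36 u

Average mass = Σ (abundance × isotope mass) = 0.30890 × 37.948 + 0.53731 × 40.991 + 0.15379 × 42.996
= 11.7221 + 22.0249 + 6.6124 = 40.3594 u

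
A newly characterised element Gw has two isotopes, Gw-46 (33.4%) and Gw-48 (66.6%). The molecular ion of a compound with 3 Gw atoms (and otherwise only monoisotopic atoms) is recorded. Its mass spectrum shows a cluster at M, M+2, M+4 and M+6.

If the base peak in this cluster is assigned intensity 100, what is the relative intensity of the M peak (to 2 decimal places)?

Binomial terms of (0.334 + 0.666)^3: M 0.0373, M+2 0.2229, M+4 0.4444, M+6 0.2954 → M+4 is the base peak.
P(M+4) = C(3,2) × 0.334^1 × 0.666^2 = 3 × 0.3340 × 0.443556 = 0.444443 (base)
P(M) = C(3,0) × 0.334^3 × 0.666^0 = 1 × 0.0372597 × 1.0000 = 0.037260
Relative intensity = 0.037260 / 0.444443 × 100 = 8.38

8.38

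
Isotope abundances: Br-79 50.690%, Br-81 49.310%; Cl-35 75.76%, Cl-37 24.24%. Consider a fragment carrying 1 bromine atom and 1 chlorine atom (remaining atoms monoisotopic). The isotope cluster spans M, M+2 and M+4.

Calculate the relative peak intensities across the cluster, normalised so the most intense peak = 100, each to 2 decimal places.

77.36 : 100.00 : 24.08

Bromine pattern (n=1): 0.5069 : 0.4931
Chlorine pattern (n=1): 0.7576 : 0.2424
Convolve the two distributions (both contribute in 2-u steps):
  M: 0.5069×0.7576 = 0.384027
  M+2: 0.5069×0.2424 + 0.4931×0.7576 = 0.496445
  M+4: 0.4931×0.2424 = 0.119527
Scale to base peak (0.496445) = 100: 77.36 : 100.00 : 24.08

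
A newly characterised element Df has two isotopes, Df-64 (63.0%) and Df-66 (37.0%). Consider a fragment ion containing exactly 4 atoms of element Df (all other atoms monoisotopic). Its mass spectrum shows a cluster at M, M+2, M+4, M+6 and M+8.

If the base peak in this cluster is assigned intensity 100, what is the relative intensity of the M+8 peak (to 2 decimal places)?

5.06

Term probabilities: M 0.1575, M+2 0.3701, M+4 0.3260, M+6 0.1276, M+8 0.0187. Base peak = M+2.
P(M+2) = C(4,1) × 0.630^3 × 0.370^1 = 4 × 0.250047 × 0.3700 = 0.370070 (base)
P(M+8) = C(4,4) × 0.630^0 × 0.370^4 = 1 × 1.0000 × 0.01874161 = 0.018742
Relative intensity = 0.018742 / 0.370070 × 100 = 5.06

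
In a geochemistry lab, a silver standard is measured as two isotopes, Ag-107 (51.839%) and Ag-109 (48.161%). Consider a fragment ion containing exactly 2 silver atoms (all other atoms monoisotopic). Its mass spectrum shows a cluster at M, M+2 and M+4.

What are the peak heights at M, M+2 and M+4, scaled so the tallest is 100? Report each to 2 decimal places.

53.82 : 100.00 : 46.45

Expanding (0.51839 + 0.48161)^2:
P(M) = 0.51839^2 = 0.268728
P(M+2) = 2 × 0.51839^1 × 0.48161^1 = 0.499324
P(M+4) = 0.48161^2 = 0.231948
The M+2 peak is largest (0.499324); scaling to 100 gives 53.82 : 100.00 : 46.45.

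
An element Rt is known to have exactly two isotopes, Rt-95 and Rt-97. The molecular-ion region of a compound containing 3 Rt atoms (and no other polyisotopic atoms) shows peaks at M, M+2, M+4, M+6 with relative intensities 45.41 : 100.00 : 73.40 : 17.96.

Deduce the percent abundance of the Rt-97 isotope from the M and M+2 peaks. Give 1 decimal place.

If p is the fraction of Rt that is Rt-95, then I(M+2)/I(M) = [C(3,1)·p^2·(1−p)] / p^3 = 3·(1−p)/p = 100.00/45.41 = 2.2022
(1−p)/p = 2.2022/3 = 0.7341  ⇒  p = 1/(1 + 0.7341) = 0.5767
Rt-95: 57.7%, Rt-97: 42.3%.

42.3%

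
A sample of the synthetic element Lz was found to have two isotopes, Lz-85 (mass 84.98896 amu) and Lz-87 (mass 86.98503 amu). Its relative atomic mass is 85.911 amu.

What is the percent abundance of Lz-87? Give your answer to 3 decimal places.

Writing the weighted mean with unknown fraction x of Lz-85:
84.98896·x + 86.98503·(1 − x) = 85.911
(84.98896 − 86.98503)·x = 85.911 − 86.98503
x = -1.07403 / -1.99607 = 0.53807 → 53.807% Lz-85, 46.193% Lz-87.

46.193%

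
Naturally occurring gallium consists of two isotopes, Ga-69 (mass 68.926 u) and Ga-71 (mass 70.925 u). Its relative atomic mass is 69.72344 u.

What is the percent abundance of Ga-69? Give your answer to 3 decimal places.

Let x be the fractional abundance of Ga-69; then Ga-71 has abundance 1 − x.
68.926·x + 70.925·(1 − x) = 69.72344
(68.926 − 70.925)·x = 69.72344 − 70.925
x = -1.20156 / -1.999 = 0.60108 → 60.108% Ga-69, 39.892% Ga-71.

60.108%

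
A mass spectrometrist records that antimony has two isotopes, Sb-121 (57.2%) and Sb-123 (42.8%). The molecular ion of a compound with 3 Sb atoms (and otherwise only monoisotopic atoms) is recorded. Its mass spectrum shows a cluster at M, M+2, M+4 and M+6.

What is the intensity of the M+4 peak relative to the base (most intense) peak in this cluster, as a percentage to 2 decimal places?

74.83%

Binomial terms of (0.572 + 0.428)^3: M 0.1871, M+2 0.4201, M+4 0.3143, M+6 0.0784 → M+2 is the base peak.
P(M+2) = C(3,1) × 0.572^2 × 0.428^1 = 3 × 0.327184 × 0.4280 = 0.420104 (base)
P(M+4) = C(3,2) × 0.572^1 × 0.428^2 = 3 × 0.5720 × 0.183184 = 0.314344
Relative intensity = 0.314344 / 0.420104 × 100 = 74.83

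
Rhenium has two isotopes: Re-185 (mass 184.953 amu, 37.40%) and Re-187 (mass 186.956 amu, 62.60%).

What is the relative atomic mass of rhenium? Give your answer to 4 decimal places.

The abundance-weighted mean is 0.3740 × 184.953 + 0.6260 × 186.956
= 69.17242 + 117.03446 = 186.20688 amu

186.2069 amu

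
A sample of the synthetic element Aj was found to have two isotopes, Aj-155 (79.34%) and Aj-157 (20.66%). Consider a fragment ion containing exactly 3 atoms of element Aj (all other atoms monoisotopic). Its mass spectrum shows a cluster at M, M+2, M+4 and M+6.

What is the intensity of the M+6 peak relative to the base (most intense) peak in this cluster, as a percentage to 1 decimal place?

1.8%

Binomial terms of (0.7934 + 0.2066)^3: M 0.4994, M+2 0.3902, M+4 0.1016, M+6 0.0088 → M is the base peak.
P(M) = C(3,0) × 0.7934^3 × 0.2066^0 = 1 × 0.49943226 × 1.0000 = 0.499432 (base)
P(M+6) = C(3,3) × 0.7934^0 × 0.2066^3 = 1 × 1.0000 × 0.00881842 = 0.008818
Relative intensity = 0.008818 / 0.499432 × 100 = 1.8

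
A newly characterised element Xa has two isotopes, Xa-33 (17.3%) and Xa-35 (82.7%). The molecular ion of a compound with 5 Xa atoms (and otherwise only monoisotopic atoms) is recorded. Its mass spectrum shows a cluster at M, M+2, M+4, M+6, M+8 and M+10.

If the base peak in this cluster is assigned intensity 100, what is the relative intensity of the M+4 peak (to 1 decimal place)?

(0.173 + 0.827)^5 gives M 0.0002, M+2 0.0037, M+4 0.0354, M+6 0.1693, M+8 0.4046, M+10 0.3868; the largest is M+8.
P(M+8) = C(5,4) × 0.173^1 × 0.827^4 = 5 × 0.1730 × 0.46775888 = 0.404611 (base)
P(M+4) = C(5,2) × 0.173^3 × 0.827^2 = 10 × 0.00517772 × 0.683929 = 0.035412
Relative intensity = 0.035412 / 0.404611 × 100 = 8.8

8.8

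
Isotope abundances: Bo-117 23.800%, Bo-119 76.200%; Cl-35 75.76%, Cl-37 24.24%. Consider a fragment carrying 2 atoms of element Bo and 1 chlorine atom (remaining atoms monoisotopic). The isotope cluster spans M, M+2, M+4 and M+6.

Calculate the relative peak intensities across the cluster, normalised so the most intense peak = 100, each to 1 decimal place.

8.1 : 54.7 : 100.0 : 26.7

Element Bo pattern (n=2): 0.056644 : 0.362712 : 0.580644
Chlorine pattern (n=1): 0.7576 : 0.2424
Convolve the two distributions (both contribute in 2-u steps):
  M: 0.056644×0.7576 = 0.042913
  M+2: 0.056644×0.2424 + 0.362712×0.7576 = 0.288521
  M+4: 0.362712×0.2424 + 0.580644×0.7576 = 0.527817
  M+6: 0.580644×0.2424 = 0.140748
Scale to base peak (0.527817) = 100: 8.1 : 54.7 : 100.0 : 26.7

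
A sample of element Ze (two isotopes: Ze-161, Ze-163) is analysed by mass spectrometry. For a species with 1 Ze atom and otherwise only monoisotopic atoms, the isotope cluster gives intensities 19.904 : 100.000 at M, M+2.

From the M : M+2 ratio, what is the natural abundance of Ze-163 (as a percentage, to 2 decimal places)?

83.40%

If p is the fraction of Ze that is Ze-161, then I(M+2)/I(M) = [C(1,1)·p^0·(1−p)] / p^1 = 1·(1−p)/p = 100.000/19.904 = 5.0241
(1−p)/p = 5.0241/1 = 5.0241  ⇒  p = 1/(1 + 5.0241) = 0.1660
Ze-161: 16.60%, Ze-163: 83.40%.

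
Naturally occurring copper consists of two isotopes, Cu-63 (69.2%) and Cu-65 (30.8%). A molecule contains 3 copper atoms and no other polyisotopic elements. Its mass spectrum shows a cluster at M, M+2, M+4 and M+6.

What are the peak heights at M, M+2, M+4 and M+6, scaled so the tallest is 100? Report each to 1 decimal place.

The 3 Cu atoms are independent, so intensities follow the terms of (0.692 + 0.308)^3.
P(M) = 0.692^3 = 0.331374
P(M+2) = 3 × 0.692^2 × 0.308^1 = 0.442470
P(M+4) = 3 × 0.692^1 × 0.308^2 = 0.196938
P(M+6) = 0.308^3 = 0.029218
The M+2 peak is largest (0.442470); scaling to 100 gives 74.9 : 100.0 : 44.5 : 6.6.

74.9 : 100.0 : 44.5 : 6.6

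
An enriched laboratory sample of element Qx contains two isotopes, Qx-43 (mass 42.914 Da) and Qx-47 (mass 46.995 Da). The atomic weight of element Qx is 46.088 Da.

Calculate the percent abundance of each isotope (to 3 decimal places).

Qx-43: 22.225%, Qx-47: 77.775%

With x = fraction of Qx-43 (so Qx-47 is 1 − x):
42.914·x + 46.995·(1 − x) = 46.088
(42.914 − 46.995)·x = 46.088 − 46.995
x = -0.907 / -4.081 = 0.22225 → 22.225% Qx-43, 77.775% Qx-47.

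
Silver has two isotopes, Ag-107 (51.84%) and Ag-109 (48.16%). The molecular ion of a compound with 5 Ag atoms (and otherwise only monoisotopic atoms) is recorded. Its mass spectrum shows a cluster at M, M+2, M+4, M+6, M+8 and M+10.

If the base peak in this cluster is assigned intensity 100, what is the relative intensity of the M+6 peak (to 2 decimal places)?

Binomial terms of (0.5184 + 0.4816)^5: M 0.0374, M+2 0.1739, M+4 0.3231, M+6 0.3002, M+8 0.1394, M+10 0.0259 → M+4 is the base peak.
P(M+4) = C(5,2) × 0.5184^3 × 0.4816^2 = 10 × 0.13931407 × 0.23193856 = 0.323123 (base)
P(M+6) = C(5,3) × 0.5184^2 × 0.4816^3 = 10 × 0.26873856 × 0.11170161 = 0.300185
Relative intensity = 0.300185 / 0.323123 × 100 = 92.90

92.90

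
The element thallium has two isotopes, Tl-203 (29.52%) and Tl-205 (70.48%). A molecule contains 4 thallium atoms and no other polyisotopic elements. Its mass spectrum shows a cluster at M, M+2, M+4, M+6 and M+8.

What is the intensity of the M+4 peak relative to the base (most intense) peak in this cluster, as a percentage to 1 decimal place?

Binomial terms of (0.2952 + 0.7048)^4: M 0.0076, M+2 0.0725, M+4 0.2597, M+6 0.4134, M+8 0.2468 → M+6 is the base peak.
P(M+6) = C(4,3) × 0.2952^1 × 0.7048^3 = 4 × 0.2952 × 0.35010449 = 0.413403 (base)
P(M+4) = C(4,2) × 0.2952^2 × 0.7048^2 = 6 × 0.08714304 × 0.49674304 = 0.259726
Relative intensity = 0.259726 / 0.413403 × 100 = 62.8

62.8%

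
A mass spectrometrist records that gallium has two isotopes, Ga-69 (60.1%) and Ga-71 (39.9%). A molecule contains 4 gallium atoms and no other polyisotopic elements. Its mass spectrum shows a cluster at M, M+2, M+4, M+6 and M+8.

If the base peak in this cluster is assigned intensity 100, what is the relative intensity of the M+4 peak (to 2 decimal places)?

99.58

(0.601 + 0.399)^4 gives M 0.1305, M+2 0.3465, M+4 0.3450, M+6 0.1527, M+8 0.0253; the largest is M+2.
P(M+2) = C(4,1) × 0.601^3 × 0.399^1 = 4 × 0.2170818 × 0.3990 = 0.346463 (base)
P(M+4) = C(4,2) × 0.601^2 × 0.399^2 = 6 × 0.361201 × 0.159201 = 0.345021
Relative intensity = 0.345021 / 0.346463 × 100 = 99.58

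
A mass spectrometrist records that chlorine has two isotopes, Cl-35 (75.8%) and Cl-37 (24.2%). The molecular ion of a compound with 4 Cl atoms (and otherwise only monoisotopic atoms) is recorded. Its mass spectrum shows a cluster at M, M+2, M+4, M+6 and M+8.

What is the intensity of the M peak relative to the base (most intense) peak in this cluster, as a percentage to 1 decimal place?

78.3%

Term probabilities: M 0.3301, M+2 0.4216, M+4 0.2019, M+6 0.0430, M+8 0.0034. Base peak = M+2.
P(M+2) = C(4,1) × 0.758^3 × 0.242^1 = 4 × 0.43551951 × 0.2420 = 0.421583 (base)
P(M) = C(4,0) × 0.758^4 × 0.242^0 = 1 × 0.33012379 × 1.0000 = 0.330124
Relative intensity = 0.330124 / 0.421583 × 100 = 78.3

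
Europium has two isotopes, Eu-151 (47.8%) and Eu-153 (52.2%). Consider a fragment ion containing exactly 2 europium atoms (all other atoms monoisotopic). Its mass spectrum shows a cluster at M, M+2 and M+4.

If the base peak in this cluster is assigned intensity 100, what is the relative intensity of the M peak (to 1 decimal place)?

(0.478 + 0.522)^2 gives M 0.2285, M+2 0.4990, M+4 0.2725; the largest is M+2.
P(M+2) = C(2,1) × 0.478^1 × 0.522^1 = 2 × 0.4780 × 0.5220 = 0.499032 (base)
P(M) = C(2,0) × 0.478^2 × 0.522^0 = 1 × 0.228484 × 1.0000 = 0.228484
Relative intensity = 0.228484 / 0.499032 × 100 = 45.8

45.8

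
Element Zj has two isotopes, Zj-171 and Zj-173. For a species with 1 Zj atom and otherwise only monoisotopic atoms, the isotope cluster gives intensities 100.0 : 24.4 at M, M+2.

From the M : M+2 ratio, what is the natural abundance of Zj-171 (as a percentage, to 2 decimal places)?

Let p = fractional abundance of Zj-171. I(M+2)/I(M) = [C(1,1)·p^0·(1−p)] / p^1 = 1·(1−p)/p = 24.4/100.0 = 0.2440
(1−p)/p = 0.2440/1 = 0.2440  ⇒  p = 1/(1 + 0.2440) = 0.8039
Zj-171: 80.39%, Zj-173: 19.61%.

80.39%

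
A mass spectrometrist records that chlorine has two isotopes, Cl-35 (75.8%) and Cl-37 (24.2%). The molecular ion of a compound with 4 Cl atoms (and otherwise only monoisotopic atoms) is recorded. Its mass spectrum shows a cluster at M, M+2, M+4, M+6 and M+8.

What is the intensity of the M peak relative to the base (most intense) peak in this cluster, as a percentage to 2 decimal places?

Term probabilities: M 0.3301, M+2 0.4216, M+4 0.2019, M+6 0.0430, M+8 0.0034. Base peak = M+2.
P(M+2) = C(4,1) × 0.758^3 × 0.242^1 = 4 × 0.43551951 × 0.2420 = 0.421583 (base)
P(M) = C(4,0) × 0.758^4 × 0.242^0 = 1 × 0.33012379 × 1.0000 = 0.330124
Relative intensity = 0.330124 / 0.421583 × 100 = 78.31

78.31%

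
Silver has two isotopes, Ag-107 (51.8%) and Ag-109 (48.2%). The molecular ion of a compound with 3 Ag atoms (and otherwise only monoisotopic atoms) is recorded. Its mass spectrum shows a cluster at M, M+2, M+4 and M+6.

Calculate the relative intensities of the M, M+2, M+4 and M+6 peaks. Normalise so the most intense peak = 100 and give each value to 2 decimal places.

35.82 : 100.00 : 93.05 : 28.86

Expanding (0.518 + 0.482)^3:
P(M) = 0.518^3 = 0.138992
P(M+2) = 3 × 0.518^2 × 0.482^1 = 0.387997
P(M+4) = 3 × 0.518^1 × 0.482^2 = 0.361031
P(M+6) = 0.482^3 = 0.111980
The M+2 peak is largest (0.387997); scaling to 100 gives 35.82 : 100.00 : 93.05 : 28.86.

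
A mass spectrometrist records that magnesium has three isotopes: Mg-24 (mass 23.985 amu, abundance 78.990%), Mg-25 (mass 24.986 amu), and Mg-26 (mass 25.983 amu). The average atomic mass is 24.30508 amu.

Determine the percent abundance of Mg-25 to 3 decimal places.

Let x and y be the fractions of Mg-25 and Mg-26. Then x + y = 1 − 0.78990 = 0.21010 and 24.986x + 25.983y = 24.30508 − 0.78990×23.985 = 5.3593285.
Substituting: 24.986x + 25.983(0.21010 − x) = 5.3593285
(24.986 − 25.983)x = -0.0996998  ⇒  x = 0.10000, y = 0.11010
Mg-25: 10.000%, Mg-26: 11.010%.

10.000%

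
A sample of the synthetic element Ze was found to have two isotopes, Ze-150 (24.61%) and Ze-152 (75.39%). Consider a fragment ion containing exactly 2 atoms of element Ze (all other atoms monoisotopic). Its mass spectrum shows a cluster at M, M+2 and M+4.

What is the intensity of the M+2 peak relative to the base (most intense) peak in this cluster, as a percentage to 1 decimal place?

65.3%

Binomial terms of (0.2461 + 0.7539)^2: M 0.0606, M+2 0.3711, M+4 0.5684 → M+4 is the base peak.
P(M+4) = C(2,2) × 0.2461^0 × 0.7539^2 = 1 × 1.0000 × 0.56836521 = 0.568365 (base)
P(M+2) = C(2,1) × 0.2461^1 × 0.7539^1 = 2 × 0.2461 × 0.7539 = 0.371070
Relative intensity = 0.371070 / 0.568365 × 100 = 65.3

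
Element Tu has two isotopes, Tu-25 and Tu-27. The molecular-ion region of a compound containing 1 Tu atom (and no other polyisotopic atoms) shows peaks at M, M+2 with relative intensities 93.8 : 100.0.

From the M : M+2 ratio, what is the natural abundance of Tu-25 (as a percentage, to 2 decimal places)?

Let p = fractional abundance of Tu-25. I(M+2)/I(M) = [C(1,1)·p^0·(1−p)] / p^1 = 1·(1−p)/p = 100.0/93.8 = 1.0661
(1−p)/p = 1.0661/1 = 1.0661  ⇒  p = 1/(1 + 1.0661) = 0.4840
Tu-25: 48.40%, Tu-27: 51.60%.

48.40%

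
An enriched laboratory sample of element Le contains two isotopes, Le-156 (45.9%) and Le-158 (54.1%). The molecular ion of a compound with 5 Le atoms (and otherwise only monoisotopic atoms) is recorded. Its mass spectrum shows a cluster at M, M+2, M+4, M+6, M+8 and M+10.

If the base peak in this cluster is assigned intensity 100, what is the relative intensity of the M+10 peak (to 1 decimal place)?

(0.459 + 0.541)^5 gives M 0.0204, M+2 0.1201, M+4 0.2830, M+6 0.3336, M+8 0.1966, M+10 0.0463; the largest is M+6.
P(M+6) = C(5,3) × 0.459^2 × 0.541^3 = 10 × 0.210681 × 0.15834042 = 0.333593 (base)
P(M+10) = C(5,5) × 0.459^0 × 0.541^5 = 1 × 1.0000 × 0.04634323 = 0.046343
Relative intensity = 0.046343 / 0.333593 × 100 = 13.9

13.9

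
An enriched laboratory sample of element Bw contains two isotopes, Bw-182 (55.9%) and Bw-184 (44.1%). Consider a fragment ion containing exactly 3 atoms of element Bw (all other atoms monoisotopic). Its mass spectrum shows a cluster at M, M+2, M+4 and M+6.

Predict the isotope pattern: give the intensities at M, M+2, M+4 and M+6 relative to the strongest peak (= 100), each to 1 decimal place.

42.3 : 100.0 : 78.9 : 20.7

Expanding (0.559 + 0.441)^3:
P(M) = 0.559^3 = 0.174677
P(M+2) = 3 × 0.559^2 × 0.441^1 = 0.413412
P(M+4) = 3 × 0.559^1 × 0.441^2 = 0.326145
P(M+6) = 0.441^3 = 0.085766
The M+2 peak is largest (0.413412); scaling to 100 gives 42.3 : 100.0 : 78.9 : 20.7.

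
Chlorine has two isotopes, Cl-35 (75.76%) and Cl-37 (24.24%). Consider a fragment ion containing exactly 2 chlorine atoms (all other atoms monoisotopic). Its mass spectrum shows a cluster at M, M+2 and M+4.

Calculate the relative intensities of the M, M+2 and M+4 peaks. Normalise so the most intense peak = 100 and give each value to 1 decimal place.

100.0 : 64.0 : 10.2

The 2 Cl atoms are independent, so intensities follow the terms of (0.7576 + 0.2424)^2.
P(M) = 0.7576^2 = 0.573958
P(M+2) = 2 × 0.7576^1 × 0.2424^1 = 0.367284
P(M+4) = 0.2424^2 = 0.058758
The M peak is largest (0.573958); scaling to 100 gives 100.0 : 64.0 : 10.2.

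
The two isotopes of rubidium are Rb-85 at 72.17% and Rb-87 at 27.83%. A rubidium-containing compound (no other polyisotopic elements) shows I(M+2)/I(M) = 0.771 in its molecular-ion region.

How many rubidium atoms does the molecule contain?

The M+2/M ratio from n Rb atoms is n · q/p = n · 0.2783/0.7217.
n = 0.771 × 0.7217/0.2783 = 2.00 ≈ 2

2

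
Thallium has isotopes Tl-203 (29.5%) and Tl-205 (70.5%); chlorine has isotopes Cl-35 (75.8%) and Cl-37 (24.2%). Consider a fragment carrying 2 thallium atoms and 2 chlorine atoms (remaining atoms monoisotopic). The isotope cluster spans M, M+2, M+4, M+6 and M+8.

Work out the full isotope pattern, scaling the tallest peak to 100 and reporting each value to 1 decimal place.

11.3 : 61.1 : 100.0 : 46.6 : 6.6

Thallium pattern (n=2): 0.087025 : 0.41595 : 0.497025
Chlorine pattern (n=2): 0.574564 : 0.366872 : 0.058564
Convolve the two distributions (both contribute in 2-u steps):
  M: 0.087025×0.574564 = 0.050001
  M+2: 0.087025×0.366872 + 0.41595×0.574564 = 0.270917
  M+4: 0.087025×0.058564 + 0.41595×0.366872 + 0.497025×0.574564 = 0.443270
  M+6: 0.41595×0.058564 + 0.497025×0.366872 = 0.206704
  M+8: 0.497025×0.058564 = 0.029108
Scale to base peak (0.443270) = 100: 11.3 : 61.1 : 100.0 : 46.6 : 6.6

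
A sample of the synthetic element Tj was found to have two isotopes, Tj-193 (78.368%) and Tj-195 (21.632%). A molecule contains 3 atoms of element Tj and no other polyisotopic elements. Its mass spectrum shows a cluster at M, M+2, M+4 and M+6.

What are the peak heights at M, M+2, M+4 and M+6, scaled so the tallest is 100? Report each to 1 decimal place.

100.0 : 82.8 : 22.9 : 2.1

The 3 Tj atoms are independent, so intensities follow the terms of (0.78368 + 0.21632)^3.
P(M) = 0.78368^3 = 0.481300
P(M+2) = 3 × 0.78368^2 × 0.21632^1 = 0.398562
P(M+4) = 3 × 0.78368^1 × 0.21632^2 = 0.110015
P(M+6) = 0.21632^3 = 0.010123
The M peak is largest (0.481300); scaling to 100 gives 100.0 : 82.8 : 22.9 : 2.1.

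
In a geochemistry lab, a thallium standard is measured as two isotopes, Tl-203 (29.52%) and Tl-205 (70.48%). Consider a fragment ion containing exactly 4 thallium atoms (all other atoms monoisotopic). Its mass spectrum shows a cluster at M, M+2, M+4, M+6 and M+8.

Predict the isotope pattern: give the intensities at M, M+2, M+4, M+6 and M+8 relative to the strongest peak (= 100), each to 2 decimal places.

The 4 Tl atoms are independent, so intensities follow the terms of (0.2952 + 0.7048)^4.
P(M) = 0.2952^4 = 0.007594
P(M+2) = 4 × 0.2952^3 × 0.7048^1 = 0.072523
P(M+4) = 6 × 0.2952^2 × 0.7048^2 = 0.259726
P(M+6) = 4 × 0.2952^1 × 0.7048^3 = 0.413403
P(M+8) = 0.7048^4 = 0.246754
The M+6 peak is largest (0.413403); scaling to 100 gives 1.84 : 17.54 : 62.83 : 100.00 : 59.69.

1.84 : 17.54 : 62.83 : 100.00 : 59.69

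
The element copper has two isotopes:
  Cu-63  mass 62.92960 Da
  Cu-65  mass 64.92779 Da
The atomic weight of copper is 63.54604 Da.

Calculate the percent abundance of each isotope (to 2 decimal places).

Writing the weighted mean with unknown fraction x of Cu-63:
62.92960·x + 64.92779·(1 − x) = 63.54604
(62.92960 − 64.92779)·x = 63.54604 − 64.92779
x = -1.38175 / -1.99819 = 0.69150 → 69.15% Cu-63, 30.85% Cu-65.

Cu-63: 69.15%, Cu-65: 30.85%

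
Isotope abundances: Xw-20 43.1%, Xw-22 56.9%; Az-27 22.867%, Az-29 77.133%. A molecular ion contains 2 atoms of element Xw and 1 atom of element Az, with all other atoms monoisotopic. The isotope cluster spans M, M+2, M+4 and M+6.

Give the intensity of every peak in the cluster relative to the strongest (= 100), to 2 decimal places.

Element Xw pattern (n=2): 0.185761 : 0.490478 : 0.323761
Element Az pattern (n=1): 0.22867 : 0.77133
Convolve the two distributions (both contribute in 2-u steps):
  M: 0.185761×0.22867 = 0.042478
  M+2: 0.185761×0.77133 + 0.490478×0.22867 = 0.255441
  M+4: 0.490478×0.77133 + 0.323761×0.22867 = 0.452355
  M+6: 0.323761×0.77133 = 0.249727
Scale to base peak (0.452355) = 100: 9.39 : 56.47 : 100.00 : 55.21

9.39 : 56.47 : 100.00 : 55.21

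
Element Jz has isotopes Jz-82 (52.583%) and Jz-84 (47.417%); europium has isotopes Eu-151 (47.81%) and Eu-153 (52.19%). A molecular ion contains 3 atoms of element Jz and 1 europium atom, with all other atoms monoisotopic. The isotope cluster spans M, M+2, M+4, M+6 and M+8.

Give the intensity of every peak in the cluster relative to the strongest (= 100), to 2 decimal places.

Element Jz pattern (n=3): 0.14539052 : 0.39332002 : 0.35467842 : 0.10661105
Europium pattern (n=1): 0.4781 : 0.5219
Convolve the two distributions (both contribute in 2-u steps):
  M: 0.14539052×0.4781 = 0.069511
  M+2: 0.14539052×0.5219 + 0.39332002×0.4781 = 0.263926
  M+4: 0.39332002×0.5219 + 0.35467842×0.4781 = 0.374845
  M+6: 0.35467842×0.5219 + 0.10661105×0.4781 = 0.236077
  M+8: 0.10661105×0.5219 = 0.055640
Scale to base peak (0.374845) = 100: 18.54 : 70.41 : 100.00 : 62.98 : 14.84

18.54 : 70.41 : 100.00 : 62.98 : 14.84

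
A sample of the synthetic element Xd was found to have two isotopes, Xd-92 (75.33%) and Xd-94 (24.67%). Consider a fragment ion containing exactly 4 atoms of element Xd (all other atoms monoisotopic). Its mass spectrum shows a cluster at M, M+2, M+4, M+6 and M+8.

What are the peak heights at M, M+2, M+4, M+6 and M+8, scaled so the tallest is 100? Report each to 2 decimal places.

Expanding (0.7533 + 0.2467)^4:
P(M) = 0.7533^4 = 0.322012
P(M+2) = 4 × 0.7533^3 × 0.2467^1 = 0.421826
P(M+4) = 6 × 0.7533^2 × 0.2467^2 = 0.207217
P(M+6) = 4 × 0.7533^1 × 0.2467^3 = 0.045241
P(M+8) = 0.2467^4 = 0.003704
The M+2 peak is largest (0.421826); scaling to 100 gives 76.34 : 100.00 : 49.12 : 10.73 : 0.88.

76.34 : 100.00 : 49.12 : 10.73 : 0.88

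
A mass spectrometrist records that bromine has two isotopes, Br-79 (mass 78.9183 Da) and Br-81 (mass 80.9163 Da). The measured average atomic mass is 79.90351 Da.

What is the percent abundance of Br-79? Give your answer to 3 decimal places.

50.690%

Let x be the fractional abundance of Br-79; then Br-81 has abundance 1 − x.
78.9183·x + 80.9163·(1 − x) = 79.90351
(78.9183 − 80.9163)·x = 79.90351 − 80.9163
x = -1.01279 / -1.9980 = 0.50690 → 50.690% Br-79, 49.310% Br-81.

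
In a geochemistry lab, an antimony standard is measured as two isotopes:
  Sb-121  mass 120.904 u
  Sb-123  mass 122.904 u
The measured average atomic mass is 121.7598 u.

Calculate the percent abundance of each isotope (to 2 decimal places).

Sb-121: 57.21%, Sb-123: 42.79%

Let x be the fractional abundance of Sb-121; then Sb-123 has abundance 1 − x.
120.904·x + 122.904·(1 − x) = 121.7598
(120.904 − 122.904)·x = 121.7598 − 122.904
x = -1.1442 / -2.000 = 0.57210 → 57.21% Sb-121, 42.79% Sb-123.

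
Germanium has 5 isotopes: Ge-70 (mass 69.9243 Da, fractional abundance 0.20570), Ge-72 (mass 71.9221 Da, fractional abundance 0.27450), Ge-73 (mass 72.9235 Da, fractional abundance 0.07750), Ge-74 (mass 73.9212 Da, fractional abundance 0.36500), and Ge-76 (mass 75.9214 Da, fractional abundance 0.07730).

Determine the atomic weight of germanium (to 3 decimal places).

72.628 Da

Average mass = Σ (abundance × isotope mass) = 0.20570 × 69.9243 + 0.27450 × 71.9221 + 0.07750 × 72.9235 + 0.36500 × 73.9212 + 0.07730 × 75.9214
= 14.38343 + 19.74262 + 5.65157 + 26.98124 + 5.86872 = 72.62758 Da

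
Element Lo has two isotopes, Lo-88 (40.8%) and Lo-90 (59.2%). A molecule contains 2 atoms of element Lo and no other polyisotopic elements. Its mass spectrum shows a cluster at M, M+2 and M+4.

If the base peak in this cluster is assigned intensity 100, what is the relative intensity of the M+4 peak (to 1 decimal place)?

72.5

Binomial terms of (0.408 + 0.592)^2: M 0.1665, M+2 0.4831, M+4 0.3505 → M+2 is the base peak.
P(M+2) = C(2,1) × 0.408^1 × 0.592^1 = 2 × 0.4080 × 0.5920 = 0.483072 (base)
P(M+4) = C(2,2) × 0.408^0 × 0.592^2 = 1 × 1.0000 × 0.350464 = 0.350464
Relative intensity = 0.350464 / 0.483072 × 100 = 72.5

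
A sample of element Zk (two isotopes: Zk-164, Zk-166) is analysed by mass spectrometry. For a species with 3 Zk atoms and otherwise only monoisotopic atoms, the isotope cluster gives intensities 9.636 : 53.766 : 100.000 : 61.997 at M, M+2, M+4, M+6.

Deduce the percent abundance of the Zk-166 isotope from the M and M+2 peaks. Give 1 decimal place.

Write p for the Zk-164 fraction. I(M+2)/I(M) = [C(3,1)·p^2·(1−p)] / p^3 = 3·(1−p)/p = 53.766/9.636 = 5.5797
(1−p)/p = 5.5797/3 = 1.8599  ⇒  p = 1/(1 + 1.8599) = 0.3497
Zk-164: 35.0%, Zk-166: 65.0%.

65.0%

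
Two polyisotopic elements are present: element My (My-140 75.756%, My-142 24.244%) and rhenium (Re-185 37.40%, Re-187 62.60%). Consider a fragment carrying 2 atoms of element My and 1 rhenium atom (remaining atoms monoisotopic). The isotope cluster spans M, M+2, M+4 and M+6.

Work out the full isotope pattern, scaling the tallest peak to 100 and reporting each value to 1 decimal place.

Element My pattern (n=2): 0.57389715 : 0.36732569 : 0.05877715
Rhenium pattern (n=1): 0.3740 : 0.6260
Convolve the two distributions (both contribute in 2-u steps):
  M: 0.57389715×0.3740 = 0.214638
  M+2: 0.57389715×0.6260 + 0.36732569×0.3740 = 0.496639
  M+4: 0.36732569×0.6260 + 0.05877715×0.3740 = 0.251929
  M+6: 0.05877715×0.6260 = 0.036794
Scale to base peak (0.496639) = 100: 43.2 : 100.0 : 50.7 : 7.4

43.2 : 100.0 : 50.7 : 7.4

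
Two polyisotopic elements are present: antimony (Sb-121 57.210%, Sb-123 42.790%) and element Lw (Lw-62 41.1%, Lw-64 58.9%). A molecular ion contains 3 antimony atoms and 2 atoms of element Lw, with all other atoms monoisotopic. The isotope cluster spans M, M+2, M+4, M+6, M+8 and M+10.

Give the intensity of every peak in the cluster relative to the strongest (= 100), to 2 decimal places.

Antimony pattern (n=3): 0.18724742 : 0.42015297 : 0.3142518 : 0.07834781
Element Lw pattern (n=2): 0.168921 : 0.484158 : 0.346921
Convolve the two distributions (both contribute in 2-u steps):
  M: 0.18724742×0.168921 = 0.031630
  M+2: 0.18724742×0.484158 + 0.42015297×0.168921 = 0.161630
  M+4: 0.18724742×0.346921 + 0.42015297×0.484158 + 0.3142518×0.168921 = 0.321464
  M+6: 0.42015297×0.346921 + 0.3142518×0.484158 + 0.07834781×0.168921 = 0.311142
  M+8: 0.3142518×0.346921 + 0.07834781×0.484158 = 0.146953
  M+10: 0.07834781×0.346921 = 0.027181
Scale to base peak (0.321464) = 100: 9.84 : 50.28 : 100.00 : 96.79 : 45.71 : 8.46

9.84 : 50.28 : 100.00 : 96.79 : 45.71 : 8.46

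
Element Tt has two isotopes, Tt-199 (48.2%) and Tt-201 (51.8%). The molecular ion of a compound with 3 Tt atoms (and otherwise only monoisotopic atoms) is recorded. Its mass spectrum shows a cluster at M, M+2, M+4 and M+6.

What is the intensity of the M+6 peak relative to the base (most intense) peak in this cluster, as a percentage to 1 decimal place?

35.8%

Term probabilities: M 0.1120, M+2 0.3610, M+4 0.3880, M+6 0.1390. Base peak = M+4.
P(M+4) = C(3,2) × 0.482^1 × 0.518^2 = 3 × 0.4820 × 0.268324 = 0.387997 (base)
P(M+6) = C(3,3) × 0.482^0 × 0.518^3 = 1 × 1.0000 × 0.13899183 = 0.138992
Relative intensity = 0.138992 / 0.387997 × 100 = 35.8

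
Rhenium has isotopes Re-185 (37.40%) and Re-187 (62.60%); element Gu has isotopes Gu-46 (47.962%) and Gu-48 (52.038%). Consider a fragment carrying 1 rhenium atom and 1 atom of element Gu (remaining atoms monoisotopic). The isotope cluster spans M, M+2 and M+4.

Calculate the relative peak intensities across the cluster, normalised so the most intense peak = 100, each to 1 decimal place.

Rhenium pattern (n=1): 0.3740 : 0.6260
Element Gu pattern (n=1): 0.47962 : 0.52038
Convolve the two distributions (both contribute in 2-u steps):
  M: 0.3740×0.47962 = 0.179378
  M+2: 0.3740×0.52038 + 0.6260×0.47962 = 0.494864
  M+4: 0.6260×0.52038 = 0.325758
Scale to base peak (0.494864) = 100: 36.2 : 100.0 : 65.8

36.2 : 100.0 : 65.8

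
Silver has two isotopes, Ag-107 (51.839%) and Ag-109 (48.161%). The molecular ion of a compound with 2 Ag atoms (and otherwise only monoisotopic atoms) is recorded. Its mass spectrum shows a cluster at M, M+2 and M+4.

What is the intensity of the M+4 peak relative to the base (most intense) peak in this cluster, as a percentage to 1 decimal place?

46.5%

Term probabilities: M 0.2687, M+2 0.4993, M+4 0.2319. Base peak = M+2.
P(M+2) = C(2,1) × 0.51839^1 × 0.48161^1 = 2 × 0.51839 × 0.48161 = 0.499324 (base)
P(M+4) = C(2,2) × 0.51839^0 × 0.48161^2 = 1 × 1.0000 × 0.23194819 = 0.231948
Relative intensity = 0.231948 / 0.499324 × 100 = 46.5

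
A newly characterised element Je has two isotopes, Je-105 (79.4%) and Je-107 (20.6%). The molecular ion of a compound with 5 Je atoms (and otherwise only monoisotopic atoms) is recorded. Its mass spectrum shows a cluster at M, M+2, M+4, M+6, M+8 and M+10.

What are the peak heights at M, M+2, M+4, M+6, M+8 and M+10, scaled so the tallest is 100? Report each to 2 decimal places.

77.09 : 100.00 : 51.89 : 13.46 : 1.75 : 0.09

Expanding (0.794 + 0.206)^5:
P(M) = 0.794^5 = 0.315575
P(M+2) = 5 × 0.794^4 × 0.206^1 = 0.409373
P(M+4) = 10 × 0.794^3 × 0.206^2 = 0.212420
P(M+6) = 10 × 0.794^2 × 0.206^3 = 0.055112
P(M+8) = 5 × 0.794^1 × 0.206^4 = 0.007149
P(M+10) = 0.206^5 = 0.000371
The M+2 peak is largest (0.409373); scaling to 100 gives 77.09 : 100.00 : 51.89 : 13.46 : 1.75 : 0.09.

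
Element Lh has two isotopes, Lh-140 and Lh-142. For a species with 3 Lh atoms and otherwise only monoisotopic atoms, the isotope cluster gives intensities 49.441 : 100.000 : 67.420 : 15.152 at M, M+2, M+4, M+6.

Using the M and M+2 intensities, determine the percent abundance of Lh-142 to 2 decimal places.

40.27%

Write p for the Lh-140 fraction. I(M+2)/I(M) = [C(3,1)·p^2·(1−p)] / p^3 = 3·(1−p)/p = 100.000/49.441 = 2.0226
(1−p)/p = 2.0226/3 = 0.6742  ⇒  p = 1/(1 + 0.6742) = 0.5973
Lh-140: 59.73%, Lh-142: 40.27%.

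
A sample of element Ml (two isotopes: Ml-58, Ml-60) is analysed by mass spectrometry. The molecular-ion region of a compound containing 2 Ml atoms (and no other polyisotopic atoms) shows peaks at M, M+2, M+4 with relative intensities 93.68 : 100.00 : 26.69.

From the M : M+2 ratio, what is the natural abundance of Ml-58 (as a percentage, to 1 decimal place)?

65.2%

Write p for the Ml-58 fraction. I(M+2)/I(M) = [C(2,1)·p^1·(1−p)] / p^2 = 2·(1−p)/p = 100.00/93.68 = 1.0675
(1−p)/p = 1.0675/2 = 0.5337  ⇒  p = 1/(1 + 0.5337) = 0.6520
Ml-58: 65.2%, Ml-60: 34.8%.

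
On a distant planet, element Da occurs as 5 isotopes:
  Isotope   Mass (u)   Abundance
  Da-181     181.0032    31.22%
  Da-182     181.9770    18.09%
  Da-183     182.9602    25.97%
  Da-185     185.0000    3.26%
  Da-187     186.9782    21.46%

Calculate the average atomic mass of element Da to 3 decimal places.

183.100 u

Weight each isotope mass by its fractional abundance: 0.3122 × 181.0032 + 0.1809 × 181.9770 + 0.2597 × 182.9602 + 0.0326 × 185.0000 + 0.2146 × 186.9782
= 56.50920 + 32.91964 + 47.51476 + 6.03100 + 40.12552 = 183.10012 u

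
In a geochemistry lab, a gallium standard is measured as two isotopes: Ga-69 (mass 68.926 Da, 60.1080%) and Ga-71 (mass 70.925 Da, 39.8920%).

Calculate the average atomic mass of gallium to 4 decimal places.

69.7234 Da

The abundance-weighted mean is 0.601080 × 68.926 + 0.398920 × 70.925
= 41.43004 + 28.29340 = 69.72344 Da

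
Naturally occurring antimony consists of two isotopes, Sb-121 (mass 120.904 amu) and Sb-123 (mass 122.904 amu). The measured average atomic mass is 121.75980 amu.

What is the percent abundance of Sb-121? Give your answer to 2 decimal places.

With x = fraction of Sb-121 (so Sb-123 is 1 − x):
120.904·x + 122.904·(1 − x) = 121.75980
(120.904 − 122.904)·x = 121.75980 − 122.904
x = -1.14420 / -2.000 = 0.57210 → 57.21% Sb-121, 42.79% Sb-123.

57.21%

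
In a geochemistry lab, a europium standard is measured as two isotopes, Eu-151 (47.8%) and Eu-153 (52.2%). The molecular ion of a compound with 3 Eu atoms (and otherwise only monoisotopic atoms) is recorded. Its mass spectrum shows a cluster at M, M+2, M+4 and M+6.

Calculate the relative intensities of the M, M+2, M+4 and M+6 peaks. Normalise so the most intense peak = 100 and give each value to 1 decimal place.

Each Eu atom is independently Eu-151 (p = 0.478) or Eu-153 (q = 0.522); the cluster is the binomial expansion (p + q)^3.
P(M) = 0.478^3 = 0.109215
P(M+2) = 3 × 0.478^2 × 0.522^1 = 0.357806
P(M+4) = 3 × 0.478^1 × 0.522^2 = 0.390742
P(M+6) = 0.522^3 = 0.142237
The M+4 peak is largest (0.390742); scaling to 100 gives 28.0 : 91.6 : 100.0 : 36.4.

28.0 : 91.6 : 100.0 : 36.4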